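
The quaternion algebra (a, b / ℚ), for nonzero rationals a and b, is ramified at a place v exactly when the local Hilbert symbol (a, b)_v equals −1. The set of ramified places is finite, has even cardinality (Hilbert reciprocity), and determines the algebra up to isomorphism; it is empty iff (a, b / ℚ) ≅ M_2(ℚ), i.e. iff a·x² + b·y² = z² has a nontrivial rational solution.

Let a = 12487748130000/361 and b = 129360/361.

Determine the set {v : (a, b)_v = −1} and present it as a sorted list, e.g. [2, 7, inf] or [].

Mod squares: a ≡ 13, b ≡ 165. Check v ∈ {∞, 2, 3, 5, 7, 11, 13, 19}.
v=2: v_2(a)=4, v_2(b)=4; units ≡ 5, 5 (mod 8); ε·ε+αω+βω = 0·0+4·1+4·1 ≡ 0  ⇒  (a,b)_2 = +1.
v=13: a=13^1·(≡12), b=13^0·(≡1) mod 13; (12|13)=+1, (1|13)=+1; (−1)^{1·0·6}·(+1)^0·(+1)^1 = +1.
v=7: a=7^0·(≡6), b=7^2·(≡2) mod 7; (6|7)=-1, (2|7)=+1; (−1)^{0·2·3}·(-1)^2·(+1)^0 = +1.
v=11: a=11^4·(≡6), b=11^1·(≡5) mod 11; (6|11)=-1, (5|11)=+1; (−1)^{4·1·5}·(-1)^1·(+1)^4 = -1.
v=19: a=19^-2·(≡18), b=19^-2·(≡8) mod 19; (18|19)=-1, (8|19)=-1; (−1)^{-2·-2·9}·(-1)^-2·(-1)^-2 = +1.
v=5: a=5^4·(≡3), b=5^1·(≡2) mod 5; (3|5)=-1, (2|5)=-1; (−1)^{4·1·2}·(-1)^1·(-1)^4 = -1.
v=3: a=3^8·(≡1), b=3^1·(≡1) mod 3; (1|3)=+1, (1|3)=+1; (−1)^{8·1·1}·(+1)^1·(+1)^8 = +1.
v=∞: 13 > 0 and 165 > 0  ⇒  (a,b)_∞ = +1.
Ram(13, 165) = {5, 11}; no ℚ_5-point on the conic.

[5, 11]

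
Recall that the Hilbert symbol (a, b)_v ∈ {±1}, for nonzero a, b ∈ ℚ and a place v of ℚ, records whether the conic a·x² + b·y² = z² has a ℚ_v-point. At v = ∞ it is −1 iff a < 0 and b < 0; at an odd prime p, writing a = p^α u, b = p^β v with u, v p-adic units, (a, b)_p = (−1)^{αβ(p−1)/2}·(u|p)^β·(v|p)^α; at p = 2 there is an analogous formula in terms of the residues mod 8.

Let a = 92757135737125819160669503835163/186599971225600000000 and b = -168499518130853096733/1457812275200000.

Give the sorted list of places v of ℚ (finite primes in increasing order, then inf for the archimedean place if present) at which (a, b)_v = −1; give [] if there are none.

[2, 5]

Mod squares: a ≡ 3, b ≡ -65. Check v ∈ {∞, 2, 3, 5, 7, 13, 19, 23, 29, 37}.
v=37: a=37^6·(≡1), b=37^4·(≡36) mod 37; (1|37)=+1, (36|37)=+1; (−1)^{6·4·18}·(+1)^4·(+1)^6 = +1.
v=19: a=19^4·(≡3), b=19^2·(≡7) mod 19; (3|19)=-1, (7|19)=+1; (−1)^{4·2·9}·(-1)^2·(+1)^4 = +1.
v=29: a=29^-2·(≡21), b=29^-2·(≡25) mod 29; (21|29)=-1, (25|29)=+1; (−1)^{-2·-2·14}·(-1)^-2·(+1)^-2 = +1.
v=∞: 3 > 0 and -65 < 0  ⇒  (a,b)_∞ = +1.
v=5: a=5^-8·(≡3), b=5^-5·(≡3) mod 5; (3|5)=-1, (3|5)=-1; (−1)^{-8·-5·2}·(-1)^-5·(-1)^-8 = -1.
v=2: v_2(a)=-30, v_2(b)=-20; units ≡ 3, 7 (mod 8); ε·ε+αω+βω = 1·1+-30·0+-20·1 ≡ 1  ⇒  (a,b)_2 = -1.
v=7: a=7^2·(≡5), b=7^2·(≡3) mod 7; (5|7)=-1, (3|7)=-1; (−1)^{2·2·3}·(-1)^2·(-1)^2 = +1.
v=3: a=3^5·(≡1), b=3^4·(≡1) mod 3; (1|3)=+1, (1|3)=+1; (−1)^{5·4·1}·(+1)^4·(+1)^5 = +1.
v=23: a=23^-2·(≡3), b=23^-2·(≡2) mod 23; (3|23)=+1, (2|23)=+1; (−1)^{-2·-2·11}·(+1)^-2·(+1)^-2 = +1.
v=13: a=13^12·(≡10), b=13^7·(≡2) mod 13; (10|13)=+1, (2|13)=-1; (−1)^{12·7·6}·(+1)^7·(-1)^12 = +1.
|Ram(3, -65)| = 2, even; anisotropic at {2, 5}.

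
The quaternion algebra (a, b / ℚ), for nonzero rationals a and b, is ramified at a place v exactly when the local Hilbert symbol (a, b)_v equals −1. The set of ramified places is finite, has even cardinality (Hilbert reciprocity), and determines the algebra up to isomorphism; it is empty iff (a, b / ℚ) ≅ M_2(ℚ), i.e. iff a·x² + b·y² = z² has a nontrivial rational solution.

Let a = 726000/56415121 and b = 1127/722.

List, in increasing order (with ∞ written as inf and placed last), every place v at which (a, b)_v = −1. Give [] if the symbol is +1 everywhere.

(a, b) ≡ (15, 46) mod (ℚ^×)²; places V = {2, 3, 5, 7, 11, 19, 23, 29, 37, ∞}.
(a,b)_29: α=-2, u≡18; β=0, v≡11 (mod 29); (18|29)=-1, (11|29)=-1; sign (−1)^0·-1^0·-1^-2 = +1.
(a,b)_11: α=2, u≡4; β=0, v≡7 (mod 11); (4|11)=+1, (7|11)=-1; sign (−1)^0·+1^0·-1^2 = +1.
(a,b)_37: α=-2, u≡18; β=0, v≡34 (mod 37); (18|37)=-1, (34|37)=+1; sign (−1)^0·-1^0·+1^-2 = +1.
(a,b)_∞: sgn(15)=+, sgn(46)=+, so +1.
(a,b)_2: α=4, β=-1; u≡7, v≡7 (mod 8); ε(u)ε(v)=1·1, αω(v)=4·0, βω(u)=-1·0; sum ≡ 1  ⇒  -1.
(a,b)_3: α=1, u≡2; β=0, v≡1 (mod 3); (2|3)=-1, (1|3)=+1; sign (−1)^0·-1^0·+1^1 = +1.
(a,b)_7: α=-2, u≡4; β=2, v≡2 (mod 7); (4|7)=+1, (2|7)=+1; sign (−1)^0·+1^2·+1^-2 = +1.
(a,b)_19: α=0, u≡14; β=-2, v≡3 (mod 19); (14|19)=-1, (3|19)=-1; sign (−1)^0·-1^-2·-1^0 = +1.
(a,b)_5: α=3, u≡3; β=0, v≡1 (mod 5); (3|5)=-1, (1|5)=+1; sign (−1)^0·-1^0·+1^3 = +1.
(a,b)_23: α=0, u≡15; β=1, v≡8 (mod 23); (15|23)=-1, (8|23)=+1; sign (−1)^0·-1^1·+1^0 = -1.
(15, 46 / ℚ) ramifies at {2, 23}: a division algebra.

[2, 23]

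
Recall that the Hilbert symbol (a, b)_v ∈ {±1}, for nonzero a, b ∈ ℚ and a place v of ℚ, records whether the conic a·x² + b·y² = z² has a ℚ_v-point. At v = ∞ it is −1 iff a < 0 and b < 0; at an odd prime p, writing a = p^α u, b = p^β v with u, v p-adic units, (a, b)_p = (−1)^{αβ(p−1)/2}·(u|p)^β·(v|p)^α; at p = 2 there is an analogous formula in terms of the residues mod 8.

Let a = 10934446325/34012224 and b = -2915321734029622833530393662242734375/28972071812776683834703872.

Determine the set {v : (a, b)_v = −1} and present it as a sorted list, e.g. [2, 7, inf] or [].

[3, 5, 7, 19, 29, 31]

(a, b) ≡ (10013, -396364605) mod (ℚ^×)²; places V = {2, 3, 5, 7, 11, 13, 17, 19, 29, 31, 47, ∞}.
(a,b)_11: α=2, u≡1; β=6, v≡3 (mod 11); (1|11)=+1, (3|11)=+1; sign (−1)^0·+1^6·+1^2 = +1.
(a,b)_19: α=3, u≡18; β=9, v≡12 (mod 19); (18|19)=-1, (12|19)=-1; sign (−1)^1·-1^9·-1^3 = -1.
(a,b)_2: α=-6, β=-18; u≡5, v≡3 (mod 8); ε(u)ε(v)=0·1, αω(v)=-6·1, βω(u)=-18·1; sum ≡ 0  ⇒  +1.
(a,b)_13: α=0, u≡3; β=3, v≡3 (mod 13); (3|13)=+1, (3|13)=+1; sign (−1)^0·+1^3·+1^0 = +1.
(a,b)_47: α=0, u≡21; β=-2, v≡42 (mod 47); (21|47)=+1, (42|47)=+1; sign (−1)^0·+1^-2·+1^0 = +1.
(a,b)_∞: sgn(10013)=+, sgn(-396364605)=−, so +1.
(a,b)_5: α=2, u≡2; β=7, v≡4 (mod 5); (2|5)=-1, (4|5)=+1; sign (−1)^0·-1^7·+1^2 = -1.
(a,b)_7: α=0, u≡5; β=1, v≡5 (mod 7); (5|7)=-1, (5|7)=-1; sign (−1)^0·-1^1·-1^0 = -1.
(a,b)_29: α=0, u≡17; β=1, v≡24 (mod 29); (17|29)=-1, (24|29)=+1; sign (−1)^0·-1^1·+1^0 = -1.
(a,b)_31: α=1, u≡29; β=3, v≡3 (mod 31); (29|31)=-1, (3|31)=-1; sign (−1)^1·-1^3·-1^1 = -1.
(a,b)_3: α=-12, u≡2; β=-35, v≡1 (mod 3); (2|3)=-1, (1|3)=+1; sign (−1)^0·-1^-35·+1^-12 = -1.
(a,b)_17: α=1, u≡7; β=3, v≡7 (mod 17); (7|17)=-1, (7|17)=-1; sign (−1)^0·-1^3·-1^1 = +1.
(10013, -396364605 / ℚ) ramifies at {3, 5, 7, 19, 29, 31}: a division algebra.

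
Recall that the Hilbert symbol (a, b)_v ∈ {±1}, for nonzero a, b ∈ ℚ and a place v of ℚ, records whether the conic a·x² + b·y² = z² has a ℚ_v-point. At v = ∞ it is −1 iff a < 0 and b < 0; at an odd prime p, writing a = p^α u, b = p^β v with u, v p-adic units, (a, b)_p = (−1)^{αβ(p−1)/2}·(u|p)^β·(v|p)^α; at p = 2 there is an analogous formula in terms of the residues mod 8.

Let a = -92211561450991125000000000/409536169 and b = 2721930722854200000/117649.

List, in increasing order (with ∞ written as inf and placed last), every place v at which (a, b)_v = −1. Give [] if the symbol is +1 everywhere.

[5, 11]

Mod squares: a ≡ -1122, b ≡ 195. Check v ∈ {∞, 2, 3, 5, 7, 11, 13, 17, 59}.
v=11: a=11^5·(≡2), b=11^2·(≡8) mod 11; (2|11)=-1, (8|11)=-1; (−1)^{5·2·5}·(-1)^2·(-1)^5 = -1.
v=2: v_2(a)=9, v_2(b)=6; units ≡ 7, 3 (mod 8); ε·ε+αω+βω = 1·1+9·1+6·0 ≡ 0  ⇒  (a,b)_2 = +1.
v=7: a=7^-6·(≡5), b=7^-6·(≡3) mod 7; (5|7)=-1, (3|7)=-1; (−1)^{-6·-6·3}·(-1)^-6·(-1)^-6 = +1.
v=∞: -1122 < 0 and 195 > 0  ⇒  (a,b)_∞ = +1.
v=59: a=59^-2·(≡39), b=59^0·(≡52) mod 59; (39|59)=-1, (52|59)=-1; (−1)^{-2·0·29}·(-1)^0·(-1)^-2 = +1.
v=5: a=5^12·(≡3), b=5^5·(≡1) mod 5; (3|5)=-1, (1|5)=+1; (−1)^{12·5·2}·(-1)^5·(+1)^12 = -1.
v=17: a=17^1·(≡13), b=17^2·(≡1) mod 17; (13|17)=+1, (1|17)=+1; (−1)^{1·2·8}·(+1)^2·(+1)^1 = +1.
v=3: a=3^13·(≡1), b=3^11·(≡2) mod 3; (1|3)=+1, (2|3)=-1; (−1)^{13·11·1}·(+1)^11·(-1)^13 = +1.
v=13: a=13^2·(≡3), b=13^3·(≡7) mod 13; (3|13)=+1, (7|13)=-1; (−1)^{2·3·6}·(+1)^3·(-1)^2 = +1.
(-1122, 195 / ℚ) ramifies at {5, 11}: a division algebra.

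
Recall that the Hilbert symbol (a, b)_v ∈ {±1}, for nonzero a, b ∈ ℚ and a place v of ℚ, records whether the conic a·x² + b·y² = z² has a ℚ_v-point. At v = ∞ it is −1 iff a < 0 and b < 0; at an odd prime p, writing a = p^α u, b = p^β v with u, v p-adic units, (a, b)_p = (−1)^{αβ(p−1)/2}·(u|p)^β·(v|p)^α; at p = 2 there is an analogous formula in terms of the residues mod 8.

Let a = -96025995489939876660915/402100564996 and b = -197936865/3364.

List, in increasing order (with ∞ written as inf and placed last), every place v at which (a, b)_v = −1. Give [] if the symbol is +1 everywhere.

[7, 11, 17, inf]

(a, b) ≡ (-19635, -1785) mod (ℚ^×)²; places V = {2, 3, 5, 7, 11, 13, 17, 29, 37, ∞}.
(a,b)_17: α=1, u≡15; β=1, v≡14 (mod 17); (15|17)=+1, (14|17)=-1; sign (−1)^0·+1^1·-1^1 = -1.
(a,b)_13: α=-2, u≡2; β=0, v≡3 (mod 13); (2|13)=-1, (3|13)=+1; sign (−1)^0·-1^0·+1^-2 = +1.
(a,b)_29: α=-6, u≡17; β=-2, v≡28 (mod 29); (17|29)=-1, (28|29)=+1; sign (−1)^0·-1^-2·+1^-6 = +1.
(a,b)_37: α=6, u≡21; β=2, v≡21 (mod 37); (21|37)=+1, (21|37)=+1; sign (−1)^0·+1^2·+1^6 = +1.
(a,b)_5: α=1, u≡2; β=1, v≡3 (mod 5); (2|5)=-1, (3|5)=-1; sign (−1)^0·-1^1·-1^1 = +1.
(a,b)_11: α=3, u≡2; β=0, v≡8 (mod 11); (2|11)=-1, (8|11)=-1; sign (−1)^0·-1^0·-1^3 = -1.
(a,b)_3: α=9, u≡1; β=5, v≡2 (mod 3); (1|3)=+1, (2|3)=-1; sign (−1)^1·+1^5·-1^9 = +1.
(a,b)_7: α=5, u≡2; β=1, v≡2 (mod 7); (2|7)=+1, (2|7)=+1; sign (−1)^1·+1^1·+1^5 = -1.
(a,b)_∞: sgn(-19635)=−, sgn(-1785)=−, so -1.
(a,b)_2: α=-2, β=-2; u≡5, v≡7 (mod 8); ε(u)ε(v)=0·1, αω(v)=-2·0, βω(u)=-2·1; sum ≡ 0  ⇒  +1.
(-19635, -1785 / ℚ) ramifies at {7, 11, 17, ∞}: a division algebra.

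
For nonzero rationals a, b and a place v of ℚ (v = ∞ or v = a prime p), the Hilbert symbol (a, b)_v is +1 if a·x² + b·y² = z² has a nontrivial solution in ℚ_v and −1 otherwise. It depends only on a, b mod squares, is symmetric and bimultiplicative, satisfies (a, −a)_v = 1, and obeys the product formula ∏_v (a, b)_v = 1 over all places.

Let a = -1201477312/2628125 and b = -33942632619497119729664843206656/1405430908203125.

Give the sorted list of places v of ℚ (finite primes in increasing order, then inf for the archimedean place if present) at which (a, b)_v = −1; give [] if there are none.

Mod squares: a ≡ -260015, b ≡ -37145. Check v ∈ {∞, 2, 3, 5, 7, 17, 19, 23, 29, 37, 47}.
v=23: a=23^1·(≡11), b=23^3·(≡12) mod 23; (11|23)=-1, (12|23)=+1; (−1)^{1·3·11}·(-1)^3·(+1)^1 = +1.
v=47: a=47^0·(≡27), b=47^2·(≡18) mod 47; (27|47)=+1, (18|47)=+1; (−1)^{0·2·23}·(+1)^2·(+1)^0 = +1.
v=5: a=5^-5·(≡3), b=5^-13·(≡1) mod 5; (3|5)=-1, (1|5)=+1; (−1)^{-5·-13·2}·(-1)^-13·(+1)^-5 = -1.
v=7: a=7^1·(≡2), b=7^4·(≡2) mod 7; (2|7)=+1, (2|7)=+1; (−1)^{1·4·3}·(+1)^4·(+1)^1 = +1.
v=17: a=17^1·(≡12), b=17^3·(≡15) mod 17; (12|17)=-1, (15|17)=+1; (−1)^{1·3·8}·(-1)^3·(+1)^1 = -1.
v=19: a=19^3·(≡18), b=19^9·(≡12) mod 19; (18|19)=-1, (12|19)=-1; (−1)^{3·9·9}·(-1)^9·(-1)^3 = -1.
v=2: v_2(a)=6, v_2(b)=12; units ≡ 1, 7 (mod 8); ε·ε+αω+βω = 0·1+6·0+12·0 ≡ 0  ⇒  (a,b)_2 = +1.
v=37: a=37^0·(≡3), b=37^-2·(≡3) mod 37; (3|37)=+1, (3|37)=+1; (−1)^{0·-2·18}·(+1)^-2·(+1)^0 = +1.
v=∞: -260015 < 0 and -37145 < 0  ⇒  (a,b)_∞ = -1.
v=29: a=29^-2·(≡13), b=29^-2·(≡1) mod 29; (13|29)=+1, (1|29)=+1; (−1)^{-2·-2·14}·(+1)^-2·(+1)^-2 = +1.
v=3: a=3^0·(≡1), b=3^4·(≡1) mod 3; (1|3)=+1, (1|3)=+1; (−1)^{0·4·1}·(+1)^4·(+1)^0 = +1.
(-260015, -37145 / ℚ) ramifies at {5, 17, 19, ∞}: a division algebra.

[5, 17, 19, inf]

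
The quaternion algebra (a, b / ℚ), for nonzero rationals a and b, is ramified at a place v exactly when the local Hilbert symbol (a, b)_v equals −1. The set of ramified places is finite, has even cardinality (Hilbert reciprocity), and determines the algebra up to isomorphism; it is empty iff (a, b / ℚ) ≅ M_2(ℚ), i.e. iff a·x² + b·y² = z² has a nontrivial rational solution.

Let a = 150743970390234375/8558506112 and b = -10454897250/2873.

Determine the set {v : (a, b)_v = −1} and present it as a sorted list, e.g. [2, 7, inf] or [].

Mod squares: a ≡ 62, b ≡ -16120930. Check v ∈ {∞, 2, 3, 5, 7, 11, 13, 17, 19, 23, 31, 37}.
v=31: a=31^1·(≡9), b=31^1·(≡17) mod 31; (9|31)=+1, (17|31)=-1; (−1)^{1·1·15}·(+1)^1·(-1)^1 = +1.
v=13: a=13^-2·(≡12), b=13^-2·(≡2) mod 13; (12|13)=+1, (2|13)=-1; (−1)^{-2·-2·6}·(+1)^-2·(-1)^-2 = +1.
v=37: a=37^-2·(≡16), b=37^0·(≡30) mod 37; (16|37)=+1, (30|37)=+1; (−1)^{-2·0·18}·(+1)^0·(+1)^-2 = +1.
v=11: a=11^2·(≡7), b=11^0·(≡8) mod 11; (7|11)=-1, (8|11)=-1; (−1)^{2·0·5}·(-1)^0·(-1)^2 = +1.
v=3: a=3^4·(≡2), b=3^2·(≡2) mod 3; (2|3)=-1, (2|3)=-1; (−1)^{4·2·1}·(-1)^2·(-1)^4 = +1.
v=17: a=17^-2·(≡3), b=17^-1·(≡15) mod 17; (3|17)=-1, (15|17)=+1; (−1)^{-2·-1·8}·(-1)^-1·(+1)^-2 = -1.
v=23: a=23^2·(≡16), b=23^1·(≡10) mod 23; (16|23)=+1, (10|23)=-1; (−1)^{2·1·11}·(+1)^1·(-1)^2 = +1.
v=5: a=5^8·(≡2), b=5^3·(≡4) mod 5; (2|5)=-1, (4|5)=+1; (−1)^{8·3·2}·(-1)^3·(+1)^8 = -1.
v=2: v_2(a)=-7, v_2(b)=1; units ≡ 7, 7 (mod 8); ε·ε+αω+βω = 1·1+-7·0+1·0 ≡ 1  ⇒  (a,b)_2 = -1.
v=19: a=19^0·(≡11), b=19^1·(≡18) mod 19; (11|19)=+1, (18|19)=-1; (−1)^{0·1·9}·(+1)^1·(-1)^0 = +1.
v=∞: 62 > 0 and -16120930 < 0  ⇒  (a,b)_∞ = +1.
v=7: a=7^4·(≡3), b=7^3·(≡5) mod 7; (3|7)=-1, (5|7)=-1; (−1)^{4·3·3}·(-1)^3·(-1)^4 = -1.
|Ram(62, -16120930)| = 4, even; anisotropic at {2, 5, 7, 17}.

[2, 5, 7, 17]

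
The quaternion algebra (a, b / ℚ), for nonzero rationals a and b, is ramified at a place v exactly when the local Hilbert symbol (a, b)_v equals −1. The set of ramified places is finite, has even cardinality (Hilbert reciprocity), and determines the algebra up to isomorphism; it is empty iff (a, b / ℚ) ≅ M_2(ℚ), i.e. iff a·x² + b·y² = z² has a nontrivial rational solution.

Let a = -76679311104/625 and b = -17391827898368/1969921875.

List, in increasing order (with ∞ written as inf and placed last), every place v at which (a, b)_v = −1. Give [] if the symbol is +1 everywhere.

[3, 11, 29, inf]

Mod squares: a ≡ -319, b ≡ -309111. Check v ∈ {∞, 2, 3, 5, 7, 11, 17, 19, 29, 41}.
v=7: a=7^0·(≡5), b=7^2·(≡2) mod 7; (5|7)=-1, (2|7)=+1; (−1)^{0·2·3}·(-1)^2·(+1)^0 = +1.
v=∞: -319 < 0 and -309111 < 0  ⇒  (a,b)_∞ = -1.
v=19: a=19^2·(≡17), b=19^1·(≡15) mod 19; (17|19)=+1, (15|19)=-1; (−1)^{2·1·9}·(+1)^1·(-1)^2 = +1.
v=41: a=41^0·(≡16), b=41^-2·(≡27) mod 41; (16|41)=+1, (27|41)=-1; (−1)^{0·-2·20}·(+1)^-2·(-1)^0 = +1.
v=3: a=3^2·(≡2), b=3^-1·(≡1) mod 3; (2|3)=-1, (1|3)=+1; (−1)^{2·-1·1}·(-1)^-1·(+1)^2 = -1.
v=17: a=17^2·(≡15), b=17^1·(≡10) mod 17; (15|17)=+1, (10|17)=-1; (−1)^{2·1·8}·(+1)^1·(-1)^2 = +1.
v=5: a=5^-4·(≡1), b=5^-8·(≡4) mod 5; (1|5)=+1, (4|5)=+1; (−1)^{-4·-8·2}·(+1)^-8·(+1)^-4 = +1.
v=11: a=11^1·(≡5), b=11^1·(≡3) mod 11; (5|11)=+1, (3|11)=+1; (−1)^{1·1·5}·(+1)^1·(+1)^1 = -1.
v=29: a=29^1·(≡2), b=29^3·(≡5) mod 29; (2|29)=-1, (5|29)=+1; (−1)^{1·3·14}·(-1)^3·(+1)^1 = -1.
v=2: v_2(a)=8, v_2(b)=12; units ≡ 1, 1 (mod 8); ε·ε+αω+βω = 0·0+8·0+12·0 ≡ 0  ⇒  (a,b)_2 = +1.
|Ram(-319, -309111)| = 4, even; anisotropic at {3, 11, 29, ∞}.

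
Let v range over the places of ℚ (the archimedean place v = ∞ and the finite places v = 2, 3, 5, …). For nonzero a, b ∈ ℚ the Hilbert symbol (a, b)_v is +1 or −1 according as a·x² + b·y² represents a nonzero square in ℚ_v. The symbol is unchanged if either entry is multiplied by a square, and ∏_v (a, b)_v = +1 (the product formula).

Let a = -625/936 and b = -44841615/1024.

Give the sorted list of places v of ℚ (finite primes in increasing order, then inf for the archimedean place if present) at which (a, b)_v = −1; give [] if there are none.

[13, inf]

Mod squares: a ≡ -26, b ≡ -15. Check v ∈ {∞, 2, 3, 5, 7, 13, 19}.
v=2: v_2(a)=-3, v_2(b)=-10; units ≡ 3, 1 (mod 8); ε·ε+αω+βω = 1·0+-3·0+-10·1 ≡ 0  ⇒  (a,b)_2 = +1.
v=∞: -26 < 0 and -15 < 0  ⇒  (a,b)_∞ = -1.
v=13: a=13^-1·(≡11), b=13^2·(≡6) mod 13; (11|13)=-1, (6|13)=-1; (−1)^{-1·2·6}·(-1)^2·(-1)^-1 = -1.
v=3: a=3^-2·(≡1), b=3^1·(≡1) mod 3; (1|3)=+1, (1|3)=+1; (−1)^{-2·1·1}·(+1)^1·(+1)^-2 = +1.
v=19: a=19^0·(≡8), b=19^2·(≡6) mod 19; (8|19)=-1, (6|19)=+1; (−1)^{0·2·9}·(-1)^2·(+1)^0 = +1.
v=5: a=5^4·(≡4), b=5^1·(≡3) mod 5; (4|5)=+1, (3|5)=-1; (−1)^{4·1·2}·(+1)^1·(-1)^4 = +1.
v=7: a=7^0·(≡1), b=7^2·(≡5) mod 7; (1|7)=+1, (5|7)=-1; (−1)^{0·2·3}·(+1)^2·(-1)^0 = +1.
|Ram(-26, -15)| = 2, even; anisotropic at {13, ∞}.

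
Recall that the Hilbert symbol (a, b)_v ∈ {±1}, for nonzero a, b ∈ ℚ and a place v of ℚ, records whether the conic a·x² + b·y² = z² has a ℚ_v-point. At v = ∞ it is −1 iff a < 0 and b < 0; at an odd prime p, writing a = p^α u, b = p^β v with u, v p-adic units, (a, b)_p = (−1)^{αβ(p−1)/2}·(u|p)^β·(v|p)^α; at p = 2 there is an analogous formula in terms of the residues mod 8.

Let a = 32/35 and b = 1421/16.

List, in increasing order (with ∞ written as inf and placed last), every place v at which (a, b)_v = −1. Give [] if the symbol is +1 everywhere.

[2, 29]

Mod squares: a ≡ 70, b ≡ 29. Check v ∈ {∞, 2, 5, 7, 29}.
v=2: v_2(a)=5, v_2(b)=-4; units ≡ 3, 5 (mod 8); ε·ε+αω+βω = 1·0+5·1+-4·1 ≡ 1  ⇒  (a,b)_2 = -1.
v=29: a=29^0·(≡15), b=29^1·(≡23) mod 29; (15|29)=-1, (23|29)=+1; (−1)^{0·1·14}·(-1)^1·(+1)^0 = -1.
v=5: a=5^-1·(≡1), b=5^0·(≡1) mod 5; (1|5)=+1, (1|5)=+1; (−1)^{-1·0·2}·(+1)^0·(+1)^-1 = +1.
v=7: a=7^-1·(≡5), b=7^2·(≡4) mod 7; (5|7)=-1, (4|7)=+1; (−1)^{-1·2·3}·(-1)^2·(+1)^-1 = +1.
v=∞: 70 > 0 and 29 > 0  ⇒  (a,b)_∞ = +1.
|Ram(70, 29)| = 2, even; anisotropic at {2, 29}.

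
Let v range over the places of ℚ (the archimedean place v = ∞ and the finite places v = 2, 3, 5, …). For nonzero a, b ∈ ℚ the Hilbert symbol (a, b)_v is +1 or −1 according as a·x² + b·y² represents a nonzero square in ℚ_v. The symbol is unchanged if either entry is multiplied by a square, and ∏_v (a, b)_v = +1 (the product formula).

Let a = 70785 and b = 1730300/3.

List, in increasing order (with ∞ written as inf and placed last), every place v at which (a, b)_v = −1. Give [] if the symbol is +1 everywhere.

Mod squares: a ≡ 65, b ≡ 429. Check v ∈ {∞, 2, 3, 5, 11, 13}.
v=∞: 65 > 0 and 429 > 0  ⇒  (a,b)_∞ = +1.
v=11: a=11^2·(≡2), b=11^3·(≡8) mod 11; (2|11)=-1, (8|11)=-1; (−1)^{2·3·5}·(-1)^3·(-1)^2 = -1.
v=3: a=3^2·(≡2), b=3^-1·(≡2) mod 3; (2|3)=-1, (2|3)=-1; (−1)^{2·-1·1}·(-1)^-1·(-1)^2 = -1.
v=5: a=5^1·(≡2), b=5^2·(≡4) mod 5; (2|5)=-1, (4|5)=+1; (−1)^{1·2·2}·(-1)^2·(+1)^1 = +1.
v=13: a=13^1·(≡11), b=13^1·(≡2) mod 13; (11|13)=-1, (2|13)=-1; (−1)^{1·1·6}·(-1)^1·(-1)^1 = +1.
v=2: v_2(a)=0, v_2(b)=2; units ≡ 1, 5 (mod 8); ε·ε+αω+βω = 0·0+0·1+2·0 ≡ 0  ⇒  (a,b)_2 = +1.
Ram(65, 429) = {3, 11}; no ℚ_3-point on the conic.

[3, 11]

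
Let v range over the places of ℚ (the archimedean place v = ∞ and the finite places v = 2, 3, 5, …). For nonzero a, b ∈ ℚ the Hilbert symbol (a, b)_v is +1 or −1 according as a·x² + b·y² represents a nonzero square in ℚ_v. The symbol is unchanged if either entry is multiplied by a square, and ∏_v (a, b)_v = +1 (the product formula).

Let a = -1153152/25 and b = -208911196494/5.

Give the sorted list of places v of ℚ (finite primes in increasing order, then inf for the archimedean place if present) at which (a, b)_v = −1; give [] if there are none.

[2, 5, 7, inf]

(a, b) ≡ (-2002, -1430) mod (ℚ^×)²; places V = {2, 3, 5, 7, 11, 13, ∞}.
(a,b)_2: α=7, β=1; u≡7, v≡5 (mod 8); ε(u)ε(v)=1·0, αω(v)=7·1, βω(u)=1·0; sum ≡ 1  ⇒  -1.
(a,b)_13: α=1, u≡5; β=3, v≡6 (mod 13); (5|13)=-1, (6|13)=-1; sign (−1)^0·-1^3·-1^1 = +1.
(a,b)_3: α=2, u≡2; β=6, v≡1 (mod 3); (2|3)=-1, (1|3)=+1; sign (−1)^0·-1^6·+1^2 = +1.
(a,b)_∞: sgn(-2002)=−, sgn(-1430)=−, so -1.
(a,b)_11: α=1, u≡3; β=3, v≡7 (mod 11); (3|11)=+1, (7|11)=-1; sign (−1)^1·+1^3·-1^1 = +1.
(a,b)_5: α=-2, u≡3; β=-1, v≡1 (mod 5); (3|5)=-1, (1|5)=+1; sign (−1)^0·-1^-1·+1^-2 = -1.
(a,b)_7: α=1, u≡4; β=2, v≡6 (mod 7); (4|7)=+1, (6|7)=-1; sign (−1)^0·+1^2·-1^1 = -1.
Ram(-2002, -1430) = {2, 5, 7, ∞}; no ℚ_2-point on the conic.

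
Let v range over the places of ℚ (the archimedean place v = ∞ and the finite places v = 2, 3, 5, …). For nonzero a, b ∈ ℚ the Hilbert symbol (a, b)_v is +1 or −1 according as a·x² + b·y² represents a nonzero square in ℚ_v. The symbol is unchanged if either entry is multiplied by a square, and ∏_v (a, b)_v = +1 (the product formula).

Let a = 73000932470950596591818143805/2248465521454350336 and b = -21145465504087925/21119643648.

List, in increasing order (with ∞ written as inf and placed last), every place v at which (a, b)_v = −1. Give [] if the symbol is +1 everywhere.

(a, b) ≡ (30, -231) mod (ℚ^×)²; places V = {2, 3, 5, 7, 11, 13, 19, 23, 43, ∞}.
(a,b)_11: α=10, u≡10; β=5, v≡3 (mod 11); (10|11)=-1, (3|11)=+1; sign (−1)^0·-1^5·+1^10 = -1.
(a,b)_23: α=-2, u≡19; β=-2, v≡5 (mod 23); (19|23)=-1, (5|23)=-1; sign (−1)^0·-1^-2·-1^-2 = +1.
(a,b)_13: α=4, u≡3; β=2, v≡3 (mod 13); (3|13)=+1, (3|13)=+1; sign (−1)^0·+1^2·+1^4 = +1.
(a,b)_19: α=-4, u≡17; β=-2, v≡17 (mod 19); (17|19)=+1, (17|19)=+1; sign (−1)^0·+1^-2·+1^-4 = +1.
(a,b)_43: α=4, u≡26; β=2, v≡42 (mod 43); (26|43)=-1, (42|43)=-1; sign (−1)^0·-1^2·-1^4 = +1.
(a,b)_∞: sgn(30)=+, sgn(-231)=−, so +1.
(a,b)_7: α=8, u≡4; β=5, v≡4 (mod 7); (4|7)=+1, (4|7)=+1; sign (−1)^0·+1^5·+1^8 = +1.
(a,b)_5: α=1, u≡1; β=2, v≡1 (mod 5); (1|5)=+1, (1|5)=+1; sign (−1)^0·+1^2·+1^1 = +1.
(a,b)_3: α=-5, u≡1; β=-3, v≡1 (mod 3); (1|3)=+1, (1|3)=+1; sign (−1)^1·+1^-3·+1^-5 = -1.
(a,b)_2: α=-27, β=-12; u≡7, v≡1 (mod 8); ε(u)ε(v)=1·0, αω(v)=-27·0, βω(u)=-12·0; sum ≡ 0  ⇒  +1.
(30, -231 / ℚ) ramifies at {3, 11}: a division algebra.

[3, 11]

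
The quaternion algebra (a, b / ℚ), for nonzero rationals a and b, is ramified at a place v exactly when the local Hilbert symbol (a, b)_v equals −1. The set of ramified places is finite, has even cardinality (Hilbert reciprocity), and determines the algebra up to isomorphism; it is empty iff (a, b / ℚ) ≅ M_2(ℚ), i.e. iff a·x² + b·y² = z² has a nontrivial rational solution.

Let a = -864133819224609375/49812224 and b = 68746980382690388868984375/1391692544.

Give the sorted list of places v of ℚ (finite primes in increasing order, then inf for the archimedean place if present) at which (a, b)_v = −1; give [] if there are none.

[3, 13, 29, 41]

Mod squares: a ≡ -1057485, b ≡ 6765. Check v ∈ {∞, 2, 3, 5, 7, 11, 13, 17, 19, 29, 37, 41}.
v=3: a=3^5·(≡2), b=3^7·(≡2) mod 3; (2|3)=-1, (2|3)=-1; (−1)^{5·7·1}·(-1)^7·(-1)^5 = -1.
v=∞: -1057485 < 0 and 6765 > 0  ⇒  (a,b)_∞ = +1.
v=5: a=5^9·(≡3), b=5^7·(≡2) mod 5; (3|5)=-1, (2|5)=-1; (−1)^{9·7·2}·(-1)^7·(-1)^9 = +1.
v=11: a=11^-1·(≡3), b=11^-1·(≡10) mod 11; (3|11)=+1, (10|11)=-1; (−1)^{-1·-1·5}·(+1)^-1·(-1)^-1 = +1.
v=7: a=7^-2·(≡6), b=7^0·(≡3) mod 7; (6|7)=-1, (3|7)=-1; (−1)^{-2·0·3}·(-1)^0·(-1)^-2 = +1.
v=29: a=29^1·(≡15), b=29^4·(≡27) mod 29; (15|29)=-1, (27|29)=-1; (−1)^{1·4·14}·(-1)^4·(-1)^1 = -1.
v=17: a=17^1·(≡1), b=17^2·(≡8) mod 17; (1|17)=+1, (8|17)=+1; (−1)^{1·2·8}·(+1)^2·(+1)^1 = +1.
v=2: v_2(a)=-8, v_2(b)=-8; units ≡ 3, 5 (mod 8); ε·ε+αω+βω = 1·0+-8·1+-8·1 ≡ 0  ⇒  (a,b)_2 = +1.
v=37: a=37^0·(≡7), b=37^-2·(≡5) mod 37; (7|37)=+1, (5|37)=-1; (−1)^{0·-2·18}·(+1)^-2·(-1)^0 = +1.
v=41: a=41^2·(≡7), b=41^3·(≡16) mod 41; (7|41)=-1, (16|41)=+1; (−1)^{2·3·20}·(-1)^3·(+1)^2 = -1.
v=13: a=13^3·(≡9), b=13^4·(≡8) mod 13; (9|13)=+1, (8|13)=-1; (−1)^{3·4·6}·(+1)^4·(-1)^3 = -1.
v=19: a=19^-2·(≡4), b=19^-2·(≡7) mod 19; (4|19)=+1, (7|19)=+1; (−1)^{-2·-2·9}·(+1)^-2·(+1)^-2 = +1.
(-1057485, 6765 / ℚ) ramifies at {3, 13, 29, 41}: a division algebra.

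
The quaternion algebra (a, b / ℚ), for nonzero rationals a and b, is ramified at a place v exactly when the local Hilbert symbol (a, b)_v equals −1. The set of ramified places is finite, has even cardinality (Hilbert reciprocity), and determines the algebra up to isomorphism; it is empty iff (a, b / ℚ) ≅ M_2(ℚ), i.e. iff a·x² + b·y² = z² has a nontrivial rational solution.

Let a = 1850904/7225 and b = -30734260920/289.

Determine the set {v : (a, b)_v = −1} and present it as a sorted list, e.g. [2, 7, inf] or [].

[2, 11, 19, 41]

Mod squares: a ≡ 51414, b ≡ -6270. Check v ∈ {∞, 2, 3, 5, 11, 17, 19, 41}.
v=2: v_2(a)=3, v_2(b)=3; units ≡ 3, 1 (mod 8); ε·ε+αω+βω = 1·0+3·0+3·1 ≡ 1  ⇒  (a,b)_2 = -1.
v=17: a=17^-2·(≡10), b=17^-2·(≡14) mod 17; (10|17)=-1, (14|17)=-1; (−1)^{-2·-2·8}·(-1)^-2·(-1)^-2 = +1.
v=11: a=11^1·(≡7), b=11^1·(≡6) mod 11; (7|11)=-1, (6|11)=-1; (−1)^{1·1·5}·(-1)^1·(-1)^1 = -1.
v=3: a=3^3·(≡2), b=3^7·(≡1) mod 3; (2|3)=-1, (1|3)=+1; (−1)^{3·7·1}·(-1)^7·(+1)^3 = +1.
v=∞: 51414 > 0 and -6270 < 0  ⇒  (a,b)_∞ = +1.
v=19: a=19^1·(≡12), b=19^1·(≡15) mod 19; (12|19)=-1, (15|19)=-1; (−1)^{1·1·9}·(-1)^1·(-1)^1 = -1.
v=5: a=5^-2·(≡1), b=5^1·(≡4) mod 5; (1|5)=+1, (4|5)=+1; (−1)^{-2·1·2}·(+1)^1·(+1)^-2 = +1.
v=41: a=41^1·(≡14), b=41^2·(≡28) mod 41; (14|41)=-1, (28|41)=-1; (−1)^{1·2·20}·(-1)^2·(-1)^1 = -1.
|Ram(51414, -6270)| = 4, even; anisotropic at {2, 11, 19, 41}.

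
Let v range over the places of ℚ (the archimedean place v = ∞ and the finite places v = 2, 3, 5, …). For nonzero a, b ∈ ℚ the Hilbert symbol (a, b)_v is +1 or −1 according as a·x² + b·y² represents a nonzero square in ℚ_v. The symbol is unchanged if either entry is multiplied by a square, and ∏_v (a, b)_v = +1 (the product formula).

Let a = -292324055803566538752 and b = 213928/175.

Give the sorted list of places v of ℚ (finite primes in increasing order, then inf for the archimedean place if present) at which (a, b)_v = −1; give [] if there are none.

[2, 13, 37, 41]

Mod squares: a ≡ -4003363, b ≡ 3094. Check v ∈ {∞, 2, 3, 5, 7, 11, 13, 17, 29, 37, 41}.
v=41: a=41^1·(≡34), b=41^0·(≡14) mod 41; (34|41)=-1, (14|41)=-1; (−1)^{1·0·20}·(-1)^0·(-1)^1 = -1.
v=13: a=13^1·(≡7), b=13^1·(≡4) mod 13; (7|13)=-1, (4|13)=+1; (−1)^{1·1·6}·(-1)^1·(+1)^1 = -1.
v=17: a=17^4·(≡8), b=17^1·(≡11) mod 17; (8|17)=+1, (11|17)=-1; (−1)^{4·1·8}·(+1)^1·(-1)^4 = +1.
v=∞: -4003363 < 0 and 3094 > 0  ⇒  (a,b)_∞ = +1.
v=11: a=11^2·(≡10), b=11^2·(≡3) mod 11; (10|11)=-1, (3|11)=+1; (−1)^{2·2·5}·(-1)^2·(+1)^2 = +1.
v=7: a=7^3·(≡5), b=7^-1·(≡2) mod 7; (5|7)=-1, (2|7)=+1; (−1)^{3·-1·3}·(-1)^-1·(+1)^3 = +1.
v=3: a=3^2·(≡2), b=3^0·(≡1) mod 3; (2|3)=-1, (1|3)=+1; (−1)^{2·0·1}·(-1)^0·(+1)^2 = +1.
v=29: a=29^1·(≡7), b=29^0·(≡24) mod 29; (7|29)=+1, (24|29)=+1; (−1)^{1·0·14}·(+1)^0·(+1)^1 = +1.
v=37: a=37^1·(≡30), b=37^0·(≡8) mod 37; (30|37)=+1, (8|37)=-1; (−1)^{1·0·18}·(+1)^0·(-1)^1 = -1.
v=2: v_2(a)=14, v_2(b)=3; units ≡ 5, 3 (mod 8); ε·ε+αω+βω = 0·1+14·1+3·1 ≡ 1  ⇒  (a,b)_2 = -1.
v=5: a=5^0·(≡3), b=5^-2·(≡4) mod 5; (3|5)=-1, (4|5)=+1; (−1)^{0·-2·2}·(-1)^-2·(+1)^0 = +1.
(-4003363, 3094 / ℚ) ramifies at {2, 13, 37, 41}: a division algebra.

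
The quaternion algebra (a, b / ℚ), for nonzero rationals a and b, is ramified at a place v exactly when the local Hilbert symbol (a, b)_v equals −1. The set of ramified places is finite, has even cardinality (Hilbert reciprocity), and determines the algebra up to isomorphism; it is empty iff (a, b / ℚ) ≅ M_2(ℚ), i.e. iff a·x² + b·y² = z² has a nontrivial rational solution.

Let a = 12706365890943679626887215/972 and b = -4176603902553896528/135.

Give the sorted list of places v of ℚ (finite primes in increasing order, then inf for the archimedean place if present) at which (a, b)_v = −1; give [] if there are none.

[13, 31, 41, 43]

Mod squares: a ≡ 169486005, b ≡ -819795. Check v ∈ {∞, 2, 3, 5, 7, 11, 13, 17, 29, 31, 41, 43}.
v=13: a=13^3·(≡9), b=13^2·(≡5) mod 13; (9|13)=+1, (5|13)=-1; (−1)^{3·2·6}·(+1)^2·(-1)^3 = -1.
v=31: a=31^4·(≡27), b=31^3·(≡13) mod 31; (27|31)=-1, (13|31)=-1; (−1)^{4·3·15}·(-1)^3·(-1)^4 = -1.
v=2: v_2(a)=-2, v_2(b)=4; units ≡ 5, 5 (mod 8); ε·ε+αω+βω = 0·0+-2·1+4·1 ≡ 0  ⇒  (a,b)_2 = +1.
v=5: a=5^1·(≡4), b=5^-1·(≡1) mod 5; (4|5)=+1, (1|5)=+1; (−1)^{1·-1·2}·(+1)^-1·(+1)^1 = +1.
v=11: a=11^2·(≡6), b=11^2·(≡2) mod 11; (6|11)=-1, (2|11)=-1; (−1)^{2·2·5}·(-1)^2·(-1)^2 = +1.
v=43: a=43^1·(≡5), b=43^1·(≡18) mod 43; (5|43)=-1, (18|43)=-1; (−1)^{1·1·21}·(-1)^1·(-1)^1 = -1.
v=3: a=3^-5·(≡1), b=3^-3·(≡2) mod 3; (1|3)=+1, (2|3)=-1; (−1)^{-5·-3·1}·(+1)^-3·(-1)^-5 = +1.
v=17: a=17^3·(≡4), b=17^2·(≡1) mod 17; (4|17)=+1, (1|17)=+1; (−1)^{3·2·8}·(+1)^2·(+1)^3 = +1.
v=41: a=41^1·(≡32), b=41^1·(≡38) mod 41; (32|41)=+1, (38|41)=-1; (−1)^{1·1·20}·(+1)^1·(-1)^1 = -1.
v=∞: 169486005 > 0 and -819795 < 0  ⇒  (a,b)_∞ = +1.
v=29: a=29^3·(≡28), b=29^2·(≡23) mod 29; (28|29)=+1, (23|29)=+1; (−1)^{3·2·14}·(+1)^2·(+1)^3 = +1.
v=7: a=7^2·(≡5), b=7^0·(≡3) mod 7; (5|7)=-1, (3|7)=-1; (−1)^{2·0·3}·(-1)^0·(-1)^2 = +1.
(169486005, -819795 / ℚ) ramifies at {13, 31, 41, 43}: a division algebra.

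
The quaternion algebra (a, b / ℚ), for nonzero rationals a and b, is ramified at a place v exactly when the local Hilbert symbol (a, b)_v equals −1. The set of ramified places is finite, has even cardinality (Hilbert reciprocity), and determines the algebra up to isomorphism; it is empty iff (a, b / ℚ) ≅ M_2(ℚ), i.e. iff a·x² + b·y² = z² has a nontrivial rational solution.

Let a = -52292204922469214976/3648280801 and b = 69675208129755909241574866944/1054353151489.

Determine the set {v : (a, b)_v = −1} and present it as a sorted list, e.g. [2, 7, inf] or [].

[13, 31]

Mod squares: a ≡ -2139, b ≡ 35061. Check v ∈ {∞, 2, 3, 7, 11, 13, 17, 19, 23, 29, 31}.
v=31: a=31^1·(≡11), b=31^1·(≡23) mod 31; (11|31)=-1, (23|31)=-1; (−1)^{1·1·15}·(-1)^1·(-1)^1 = -1.
v=11: a=11^-2·(≡6), b=11^-2·(≡3) mod 11; (6|11)=-1, (3|11)=+1; (−1)^{-2·-2·5}·(-1)^-2·(+1)^-2 = +1.
v=2: v_2(a)=8, v_2(b)=14; units ≡ 5, 5 (mod 8); ε·ε+αω+βω = 0·0+8·1+14·1 ≡ 0  ⇒  (a,b)_2 = +1.
v=23: a=23^5·(≡10), b=23^6·(≡9) mod 23; (10|23)=-1, (9|23)=+1; (−1)^{5·6·11}·(-1)^6·(+1)^5 = +1.
v=19: a=19^-2·(≡13), b=19^-2·(≡11) mod 19; (13|19)=-1, (11|19)=+1; (−1)^{-2·-2·9}·(-1)^-2·(+1)^-2 = +1.
v=29: a=29^2·(≡16), b=29^3·(≡7) mod 29; (16|29)=+1, (7|29)=+1; (−1)^{2·3·14}·(+1)^3·(+1)^2 = +1.
v=3: a=3^1·(≡1), b=3^1·(≡2) mod 3; (1|3)=+1, (2|3)=-1; (−1)^{1·1·1}·(+1)^1·(-1)^1 = +1.
v=17: a=17^-4·(≡3), b=17^-6·(≡14) mod 17; (3|17)=-1, (14|17)=-1; (−1)^{-4·-6·8}·(-1)^-6·(-1)^-4 = +1.
v=7: a=7^4·(≡6), b=7^8·(≡6) mod 7; (6|7)=-1, (6|7)=-1; (−1)^{4·8·3}·(-1)^8·(-1)^4 = +1.
v=∞: -2139 < 0 and 35061 > 0  ⇒  (a,b)_∞ = +1.
v=13: a=13^2·(≡2), b=13^3·(≡11) mod 13; (2|13)=-1, (11|13)=-1; (−1)^{2·3·6}·(-1)^3·(-1)^2 = -1.
Ram(-2139, 35061) = {13, 31}; no ℚ_13-point on the conic.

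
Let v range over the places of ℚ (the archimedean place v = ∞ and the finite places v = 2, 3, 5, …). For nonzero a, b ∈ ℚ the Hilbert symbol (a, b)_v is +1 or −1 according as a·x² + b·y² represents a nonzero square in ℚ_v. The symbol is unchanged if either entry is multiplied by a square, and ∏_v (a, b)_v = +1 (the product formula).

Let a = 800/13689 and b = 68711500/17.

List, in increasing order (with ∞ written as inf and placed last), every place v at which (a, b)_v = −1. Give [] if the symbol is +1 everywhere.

[2, 5, 11, 13]

Mod squares: a ≡ 2, b ≡ 12155. Check v ∈ {∞, 2, 3, 5, 11, 13, 17, 31}.
v=31: a=31^0·(≡10), b=31^2·(≡30) mod 31; (10|31)=+1, (30|31)=-1; (−1)^{0·2·15}·(+1)^2·(-1)^0 = +1.
v=17: a=17^0·(≡13), b=17^-1·(≡16) mod 17; (13|17)=+1, (16|17)=+1; (−1)^{0·-1·8}·(+1)^-1·(+1)^0 = +1.
v=13: a=13^-2·(≡11), b=13^1·(≡3) mod 13; (11|13)=-1, (3|13)=+1; (−1)^{-2·1·6}·(-1)^1·(+1)^-2 = -1.
v=3: a=3^-4·(≡2), b=3^0·(≡2) mod 3; (2|3)=-1, (2|3)=-1; (−1)^{-4·0·1}·(-1)^0·(-1)^-4 = +1.
v=∞: 2 > 0 and 12155 > 0  ⇒  (a,b)_∞ = +1.
v=11: a=11^0·(≡6), b=11^1·(≡3) mod 11; (6|11)=-1, (3|11)=+1; (−1)^{0·1·5}·(-1)^1·(+1)^0 = -1.
v=2: v_2(a)=5, v_2(b)=2; units ≡ 1, 3 (mod 8); ε·ε+αω+βω = 0·1+5·1+2·0 ≡ 1  ⇒  (a,b)_2 = -1.
v=5: a=5^2·(≡3), b=5^3·(≡1) mod 5; (3|5)=-1, (1|5)=+1; (−1)^{2·3·2}·(-1)^3·(+1)^2 = -1.
|Ram(2, 12155)| = 4, even; anisotropic at {2, 5, 11, 13}.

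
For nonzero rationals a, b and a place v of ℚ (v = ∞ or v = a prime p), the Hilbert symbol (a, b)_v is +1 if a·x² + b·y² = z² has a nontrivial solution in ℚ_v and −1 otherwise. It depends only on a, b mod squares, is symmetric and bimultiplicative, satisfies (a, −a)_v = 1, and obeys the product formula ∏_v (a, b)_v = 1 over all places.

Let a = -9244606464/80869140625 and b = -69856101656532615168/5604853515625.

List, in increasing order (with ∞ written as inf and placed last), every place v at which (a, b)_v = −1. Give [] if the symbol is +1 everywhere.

Mod squares: a ≡ -86, b ≡ -17768621. Check v ∈ {∞, 2, 3, 5, 7, 13, 17, 19, 37, 41, 43, 53}.
v=3: a=3^8·(≡1), b=3^6·(≡1) mod 3; (1|3)=+1, (1|3)=+1; (−1)^{8·6·1}·(+1)^6·(+1)^8 = +1.
v=5: a=5^-10·(≡1), b=5^-10·(≡1) mod 5; (1|5)=+1, (1|5)=+1; (−1)^{-10·-10·2}·(+1)^-10·(+1)^-10 = +1.
v=7: a=7^-2·(≡6), b=7^-2·(≡1) mod 7; (6|7)=-1, (1|7)=+1; (−1)^{-2·-2·3}·(-1)^-2·(+1)^-2 = +1.
v=37: a=37^0·(≡10), b=37^1·(≡1) mod 37; (10|37)=+1, (1|37)=+1; (−1)^{0·1·18}·(+1)^1·(+1)^0 = +1.
v=17: a=17^0·(≡13), b=17^-1·(≡16) mod 17; (13|17)=+1, (16|17)=+1; (−1)^{0·-1·8}·(+1)^-1·(+1)^0 = +1.
v=13: a=13^-2·(≡8), b=13^-1·(≡4) mod 13; (8|13)=-1, (4|13)=+1; (−1)^{-2·-1·6}·(-1)^-1·(+1)^-2 = -1.
v=41: a=41^0·(≡23), b=41^1·(≡22) mod 41; (23|41)=+1, (22|41)=-1; (−1)^{0·1·20}·(+1)^1·(-1)^0 = +1.
v=43: a=43^1·(≡25), b=43^2·(≡31) mod 43; (25|43)=+1, (31|43)=+1; (−1)^{1·2·21}·(+1)^2·(+1)^1 = +1.
v=∞: -86 < 0 and -17768621 < 0  ⇒  (a,b)_∞ = -1.
v=19: a=19^0·(≡5), b=19^4·(≡12) mod 19; (5|19)=+1, (12|19)=-1; (−1)^{0·4·9}·(+1)^4·(-1)^0 = +1.
v=53: a=53^0·(≡3), b=53^-1·(≡19) mod 53; (3|53)=-1, (19|53)=-1; (−1)^{0·-1·26}·(-1)^-1·(-1)^0 = -1.
v=2: v_2(a)=15, v_2(b)=18; units ≡ 5, 3 (mod 8); ε·ε+αω+βω = 0·1+15·1+18·1 ≡ 1  ⇒  (a,b)_2 = -1.
|Ram(-86, -17768621)| = 4, even; anisotropic at {2, 13, 53, ∞}.

[2, 13, 53, inf]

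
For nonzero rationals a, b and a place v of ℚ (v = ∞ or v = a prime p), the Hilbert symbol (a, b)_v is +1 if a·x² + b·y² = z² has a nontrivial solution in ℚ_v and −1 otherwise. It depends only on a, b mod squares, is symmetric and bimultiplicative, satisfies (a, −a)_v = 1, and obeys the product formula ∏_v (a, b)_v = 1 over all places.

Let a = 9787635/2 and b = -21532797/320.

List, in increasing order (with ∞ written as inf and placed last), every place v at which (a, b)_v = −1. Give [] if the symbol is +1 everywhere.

Mod squares: a ≡ 1430, b ≡ -65. Check v ∈ {∞, 2, 3, 5, 11, 13}.
v=∞: 1430 > 0 and -65 < 0  ⇒  (a,b)_∞ = +1.
v=11: a=11^1·(≡3), b=11^2·(≡1) mod 11; (3|11)=+1, (1|11)=+1; (−1)^{1·2·5}·(+1)^2·(+1)^1 = +1.
v=5: a=5^1·(≡1), b=5^-1·(≡2) mod 5; (1|5)=+1, (2|5)=-1; (−1)^{1·-1·2}·(+1)^-1·(-1)^1 = -1.
v=3: a=3^4·(≡2), b=3^4·(≡1) mod 3; (2|3)=-1, (1|3)=+1; (−1)^{4·4·1}·(-1)^4·(+1)^4 = +1.
v=13: a=13^3·(≡11), b=13^3·(≡5) mod 13; (11|13)=-1, (5|13)=-1; (−1)^{3·3·6}·(-1)^3·(-1)^3 = +1.
v=2: v_2(a)=-1, v_2(b)=-6; units ≡ 3, 7 (mod 8); ε·ε+αω+βω = 1·1+-1·0+-6·1 ≡ 1  ⇒  (a,b)_2 = -1.
(1430, -65 / ℚ) ramifies at {2, 5}: a division algebra.

[2, 5]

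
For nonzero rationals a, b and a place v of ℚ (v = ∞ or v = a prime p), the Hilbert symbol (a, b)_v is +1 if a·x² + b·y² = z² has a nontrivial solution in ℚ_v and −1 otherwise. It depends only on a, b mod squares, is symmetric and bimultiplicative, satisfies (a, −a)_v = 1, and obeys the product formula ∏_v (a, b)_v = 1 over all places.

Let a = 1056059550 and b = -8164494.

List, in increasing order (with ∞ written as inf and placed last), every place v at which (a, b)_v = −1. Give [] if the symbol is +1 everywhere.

Mod squares: a ≡ 4693598, b ≡ -907166. Check v ∈ {∞, 2, 3, 5, 7, 13, 17, 23, 37, 41}.
v=41: a=41^1·(≡38), b=41^1·(≡3) mod 41; (38|41)=-1, (3|41)=-1; (−1)^{1·1·20}·(-1)^1·(-1)^1 = +1.
v=13: a=13^1·(≡1), b=13^1·(≡5) mod 13; (1|13)=+1, (5|13)=-1; (−1)^{1·1·6}·(+1)^1·(-1)^1 = -1.
v=5: a=5^2·(≡2), b=5^0·(≡1) mod 5; (2|5)=-1, (1|5)=+1; (−1)^{2·0·2}·(-1)^0·(+1)^2 = +1.
v=∞: 4693598 > 0 and -907166 < 0  ⇒  (a,b)_∞ = +1.
v=3: a=3^2·(≡2), b=3^2·(≡1) mod 3; (2|3)=-1, (1|3)=+1; (−1)^{2·2·1}·(-1)^2·(+1)^2 = +1.
v=23: a=23^0·(≡14), b=23^1·(≡4) mod 23; (14|23)=-1, (4|23)=+1; (−1)^{0·1·11}·(-1)^1·(+1)^0 = -1.
v=7: a=7^1·(≡5), b=7^0·(≡5) mod 7; (5|7)=-1, (5|7)=-1; (−1)^{1·0·3}·(-1)^0·(-1)^1 = -1.
v=2: v_2(a)=1, v_2(b)=1; units ≡ 7, 1 (mod 8); ε·ε+αω+βω = 1·0+1·0+1·0 ≡ 0  ⇒  (a,b)_2 = +1.
v=17: a=17^1·(≡5), b=17^0·(≡11) mod 17; (5|17)=-1, (11|17)=-1; (−1)^{1·0·8}·(-1)^0·(-1)^1 = -1.
v=37: a=37^1·(≡17), b=37^1·(≡6) mod 37; (17|37)=-1, (6|37)=-1; (−1)^{1·1·18}·(-1)^1·(-1)^1 = +1.
|Ram(4693598, -907166)| = 4, even; anisotropic at {7, 13, 17, 23}.

[7, 13, 17, 23]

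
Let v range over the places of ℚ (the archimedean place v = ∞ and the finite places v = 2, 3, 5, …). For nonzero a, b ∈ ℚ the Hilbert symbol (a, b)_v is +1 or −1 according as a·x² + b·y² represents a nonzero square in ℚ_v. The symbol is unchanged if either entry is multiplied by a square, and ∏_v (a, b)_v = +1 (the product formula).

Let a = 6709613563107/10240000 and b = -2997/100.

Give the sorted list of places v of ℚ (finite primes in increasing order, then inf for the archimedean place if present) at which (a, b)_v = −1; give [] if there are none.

[2, 3, 17, 37]

(a, b) ≡ (1111443, -37) mod (ℚ^×)²; places V = {2, 3, 5, 7, 13, 17, 19, 31, 37, ∞}.
(a,b)_37: α=1, u≡14; β=1, v≡4 (mod 37); (14|37)=-1, (4|37)=+1; sign (−1)^0·-1^1·+1^1 = -1.
(a,b)_31: α=1, u≡26; β=0, v≡28 (mod 31); (26|31)=-1, (28|31)=+1; sign (−1)^0·-1^0·+1^1 = +1.
(a,b)_3: α=7, u≡2; β=4, v≡2 (mod 3); (2|3)=-1, (2|3)=-1; sign (−1)^0·-1^4·-1^7 = -1.
(a,b)_17: α=1, u≡5; β=0, v≡11 (mod 17); (5|17)=-1, (11|17)=-1; sign (−1)^0·-1^0·-1^1 = -1.
(a,b)_7: α=2, u≡4; β=0, v≡3 (mod 7); (4|7)=+1, (3|7)=-1; sign (−1)^0·+1^0·-1^2 = +1.
(a,b)_13: α=2, u≡7; β=0, v≡5 (mod 13); (7|13)=-1, (5|13)=-1; sign (−1)^0·-1^0·-1^2 = +1.
(a,b)_2: α=-14, β=-2; u≡3, v≡3 (mod 8); ε(u)ε(v)=1·1, αω(v)=-14·1, βω(u)=-2·1; sum ≡ 1  ⇒  -1.
(a,b)_19: α=1, u≡12; β=0, v≡1 (mod 19); (12|19)=-1, (1|19)=+1; sign (−1)^0·-1^0·+1^1 = +1.
(a,b)_5: α=-4, u≡3; β=-2, v≡2 (mod 5); (3|5)=-1, (2|5)=-1; sign (−1)^0·-1^-2·-1^-4 = +1.
(a,b)_∞: sgn(1111443)=+, sgn(-37)=−, so +1.
|Ram(1111443, -37)| = 4, even; anisotropic at {2, 3, 17, 37}.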